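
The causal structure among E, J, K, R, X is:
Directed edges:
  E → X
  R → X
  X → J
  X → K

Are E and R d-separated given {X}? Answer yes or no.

No — E and R are d-connected given {X}.

Bayes-Ball from E | {X} reaches {R}.
R ∈ reach(E|{X}) ⇒ E ⊥̸ R | {X}.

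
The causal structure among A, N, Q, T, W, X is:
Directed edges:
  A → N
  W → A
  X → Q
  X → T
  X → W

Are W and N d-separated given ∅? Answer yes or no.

Bayes-Ball from W | ∅ reaches {A,N,Q,T,X}.
N ∈ reach(W|∅) ⇒ W ⊥̸ N | ∅.

No — W and N are d-connected given ∅.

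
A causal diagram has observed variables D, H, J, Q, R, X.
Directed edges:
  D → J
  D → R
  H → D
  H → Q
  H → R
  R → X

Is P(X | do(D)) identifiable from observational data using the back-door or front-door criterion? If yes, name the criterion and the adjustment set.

desc(D)\{D}={J,R,X}; candidates ⊆ {H,Q}.
size 0: {}; under {} D still reaches {H,Q,R,X} ∋ X.
{H}: D⊥X given {H} in G with D→· removed — back-door holds.
P(X|do(D)) = Σ_{H} P(X|D,H)·P(H).

P(X|do(D)): backdoor, adjust for {H}.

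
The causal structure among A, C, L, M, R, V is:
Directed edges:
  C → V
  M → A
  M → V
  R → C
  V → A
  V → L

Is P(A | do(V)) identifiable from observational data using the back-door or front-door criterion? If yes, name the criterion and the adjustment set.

desc(V)\{V}={A,L}; candidates ⊆ {C,M,R}.
size 0: {}; under {} V still reaches {A,C,M,R} ∋ A.
{M}: V⊥A given {M} in G with V→· removed — back-door holds.
P(A|do(V)) = Σ_{M} P(A|V,M)·P(M).

P(A|do(V)): backdoor, adjust for {M}.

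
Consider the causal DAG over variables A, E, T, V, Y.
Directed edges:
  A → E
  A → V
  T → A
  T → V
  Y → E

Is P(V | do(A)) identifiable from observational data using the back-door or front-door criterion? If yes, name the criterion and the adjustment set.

P(V|do(A)): backdoor, adjust for {T}.

desc(A)\{A}={E,V}; candidates ⊆ {T,Y}.
size 0: {}; under {} A still reaches {T,V} ∋ V.
{T}: A⊥V given {T} in G with A→· removed — back-door holds.
P(V|do(A)) = Σ_{T} P(V|A,T)·P(T).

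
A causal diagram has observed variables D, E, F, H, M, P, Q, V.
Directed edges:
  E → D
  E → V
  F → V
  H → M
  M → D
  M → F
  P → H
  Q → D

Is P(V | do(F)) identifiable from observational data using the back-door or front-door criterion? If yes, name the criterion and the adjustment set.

P(V|do(F)): backdoor, adjust for ∅.

desc(F)\{F}={V}; candidates ⊆ {D,E,H,M,P,Q}.
∅: F⊥V given ∅ in G with F→· removed — back-door holds.
P(V|do(F)) = P(V|F) — no adjustment needed.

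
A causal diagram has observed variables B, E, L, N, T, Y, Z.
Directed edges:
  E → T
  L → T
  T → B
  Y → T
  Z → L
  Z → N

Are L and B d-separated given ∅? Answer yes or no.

Bayes-Ball from L | ∅ reaches {B,N,T,Z}.
B ∈ reach(L|∅) ⇒ L ⊥̸ B | ∅.

No — L and B are d-connected given ∅.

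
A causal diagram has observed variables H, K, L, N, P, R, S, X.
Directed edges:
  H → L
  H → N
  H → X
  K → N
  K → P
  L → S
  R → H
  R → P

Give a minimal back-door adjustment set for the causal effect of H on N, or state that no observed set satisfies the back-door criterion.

H→N: minimal back-door set ∅.

desc(H)\{H}={L,N,S,X}; candidates ⊆ {K,P,R}.
∅: H⊥N given ∅ in G with H→· removed — back-door holds.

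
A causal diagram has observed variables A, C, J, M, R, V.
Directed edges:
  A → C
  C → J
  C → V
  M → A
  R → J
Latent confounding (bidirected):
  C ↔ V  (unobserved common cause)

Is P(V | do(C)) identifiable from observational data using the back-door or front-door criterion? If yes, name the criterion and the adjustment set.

P(V|do(C)): not identifiable (no BD/FD set).

desc(C)\{C}={J,V}; candidates ⊆ {A,M,R}.
C↔V: latent back-door arc(s) into C.
size 0: {}; under {} C still reaches {A,M,V} ∋ V.
size 1: {A}, {M}, {R}; under {A} C still reaches {V} ∋ V.
size 2: {A,M}, {A,R}, {M,R}; under {A,M} C still reaches {V} ∋ V.
C↔V cannot be blocked by any observed set — no back-door set.
No mediator lies on a directed C→…→V path.
Neither criterion identifies P(V|do(C)) in this graph.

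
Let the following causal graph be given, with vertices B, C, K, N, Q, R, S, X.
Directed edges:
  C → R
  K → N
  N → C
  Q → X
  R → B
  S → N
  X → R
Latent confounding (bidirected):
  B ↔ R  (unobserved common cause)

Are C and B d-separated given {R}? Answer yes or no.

No — C and B are d-connected given {R}.

Bayes-Ball from C | {R} reaches {B,K,N,Q,S,X}.
B ∈ reach(C|{R}) ⇒ C ⊥̸ B | {R}.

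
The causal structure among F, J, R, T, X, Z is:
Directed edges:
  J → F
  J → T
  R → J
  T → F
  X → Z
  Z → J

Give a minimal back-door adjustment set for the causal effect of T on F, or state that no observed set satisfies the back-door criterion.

T→F: minimal back-door set {J}.

desc(T)\{T}={F}; candidates ⊆ {J,R,X,Z}.
size 0: {}; under {} T still reaches {F,J,R,X,Z} ∋ F.
{J}: T⊥F given {J} in G with T→· removed — back-door holds.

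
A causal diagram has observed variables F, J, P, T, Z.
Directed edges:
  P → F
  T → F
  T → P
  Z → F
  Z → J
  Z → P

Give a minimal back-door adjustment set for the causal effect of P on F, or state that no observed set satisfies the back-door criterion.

desc(P)\{P}={F}; candidates ⊆ {J,T,Z}.
size 0: {}; under {} P still reaches {F,J,T,Z} ∋ F.
size 1: {J}, {T}, {Z}; under {J} P still reaches {F,T,Z} ∋ F.
{T,Z}: P⊥F given {T,Z} in G with P→· removed — back-door holds.

P→F: minimal back-door set {T, Z}.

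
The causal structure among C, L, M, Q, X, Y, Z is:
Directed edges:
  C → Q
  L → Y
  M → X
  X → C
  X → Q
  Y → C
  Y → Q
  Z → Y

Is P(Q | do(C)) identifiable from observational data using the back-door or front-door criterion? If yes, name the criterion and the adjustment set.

P(Q|do(C)): backdoor, adjust for {X, Y}.

desc(C)\{C}={Q}; candidates ⊆ {L,M,X,Y,Z}.
size 0: {}; under {} C still reaches {L,M,Q,X,Y,Z} ∋ Q.
size 1: {L}, {M}, {X} …(+2); under {L} C still reaches {M,Q,X,Y,Z} ∋ Q.
{X,Y}: C⊥Q given {X,Y} in G with C→· removed — back-door holds.
P(Q|do(C)) = Σ_{X,Y} P(Q|C,X,Y)·P(X,Y).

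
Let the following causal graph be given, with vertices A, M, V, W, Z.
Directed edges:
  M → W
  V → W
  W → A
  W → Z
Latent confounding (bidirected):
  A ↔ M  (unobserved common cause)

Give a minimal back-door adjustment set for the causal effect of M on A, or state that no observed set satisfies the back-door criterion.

desc(M)\{M}={A,W,Z}; candidates ⊆ {V}.
M↔A: latent back-door arc(s) into M.
size 0: {}; under {} M still reaches {A} ∋ A.
size 1: {V}; under {V} M still reaches {A} ∋ A.
M↔A cannot be blocked by any observed set — no back-door set.

M→A: no observed back-door set.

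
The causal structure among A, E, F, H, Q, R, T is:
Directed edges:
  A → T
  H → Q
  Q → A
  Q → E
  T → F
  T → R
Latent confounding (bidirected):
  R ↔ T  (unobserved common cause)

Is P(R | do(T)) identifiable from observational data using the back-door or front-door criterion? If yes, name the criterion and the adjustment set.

desc(T)\{T}={F,R}; candidates ⊆ {A,E,H,Q}.
T↔R: latent back-door arc(s) into T.
size 0: {}; under {} T still reaches {A,E,H,Q,R} ∋ R.
size 1: {A}, {E}, {H} …(+1); under {A} T still reaches {R} ∋ R.
size 2: {A,E}, {A,H}, {A,Q} …(+3); under {A,E} T still reaches {R} ∋ R.
T↔R cannot be blocked by any observed set — no back-door set.
No mediator lies on a directed T→…→R path.
Neither criterion identifies P(R|do(T)) in this graph.

P(R|do(T)): not identifiable (no BD/FD set).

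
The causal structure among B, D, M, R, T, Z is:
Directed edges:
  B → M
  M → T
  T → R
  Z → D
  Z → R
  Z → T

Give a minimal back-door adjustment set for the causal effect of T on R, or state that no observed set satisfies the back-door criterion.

T→R: minimal back-door set {Z}.

desc(T)\{T}={R}; candidates ⊆ {B,D,M,Z}.
size 0: {}; under {} T still reaches {B,D,M,R,Z} ∋ R.
{Z}: T⊥R given {Z} in G with T→· removed — back-door holds.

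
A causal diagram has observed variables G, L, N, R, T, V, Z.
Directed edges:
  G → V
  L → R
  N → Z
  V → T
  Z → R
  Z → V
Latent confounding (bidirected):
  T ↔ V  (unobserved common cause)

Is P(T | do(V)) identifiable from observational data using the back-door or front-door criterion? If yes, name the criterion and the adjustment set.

desc(V)\{V}={T}; candidates ⊆ {G,L,N,R,Z}.
V↔T: latent back-door arc(s) into V.
size 0: {}; under {} V still reaches {G,N,R,T,Z} ∋ T.
size 1: {G}, {L}, {N} …(+2); under {G} V still reaches {N,R,T,Z} ∋ T.
size 2: {G,L}, {G,N}, {G,R} …(+7); under {G,L} V still reaches {N,R,T,Z} ∋ T.
V↔T cannot be blocked by any observed set — no back-door set.
No mediator lies on a directed V→…→T path.
Neither criterion identifies P(T|do(V)) in this graph.

P(T|do(V)): not identifiable (no BD/FD set).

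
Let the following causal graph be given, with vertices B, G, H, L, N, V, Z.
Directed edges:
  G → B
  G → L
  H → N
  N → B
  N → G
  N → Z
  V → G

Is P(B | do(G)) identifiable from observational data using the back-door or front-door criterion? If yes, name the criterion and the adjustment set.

P(B|do(G)): backdoor, adjust for {N}.

desc(G)\{G}={B,L}; candidates ⊆ {H,N,V,Z}.
size 0: {}; under {} G still reaches {B,H,N,V,Z} ∋ B.
{N}: G⊥B given {N} in G with G→· removed — back-door holds.
P(B|do(G)) = Σ_{N} P(B|G,N)·P(N).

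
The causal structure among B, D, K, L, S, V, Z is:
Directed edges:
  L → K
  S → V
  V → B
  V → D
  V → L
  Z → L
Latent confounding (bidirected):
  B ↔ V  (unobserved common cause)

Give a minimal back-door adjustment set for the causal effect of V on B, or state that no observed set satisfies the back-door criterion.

desc(V)\{V}={B,D,K,L}; candidates ⊆ {S,Z}.
V↔B: latent back-door arc(s) into V.
size 0: {}; under {} V still reaches {B,S} ∋ B.
size 1: {S}, {Z}; under {S} V still reaches {B} ∋ B.
size 2: {S,Z}; under {S,Z} V still reaches {B} ∋ B.
V↔B cannot be blocked by any observed set — no back-door set.

V→B: no observed back-door set.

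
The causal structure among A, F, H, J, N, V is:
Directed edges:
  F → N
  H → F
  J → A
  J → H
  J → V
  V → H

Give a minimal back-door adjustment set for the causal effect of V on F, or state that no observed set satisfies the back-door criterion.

V→F: minimal back-door set {J}.

desc(V)\{V}={F,H,N}; candidates ⊆ {A,J}.
size 0: {}; under {} V still reaches {A,F,H,J,N} ∋ F.
{J}: V⊥F given {J} in G with V→· removed — back-door holds.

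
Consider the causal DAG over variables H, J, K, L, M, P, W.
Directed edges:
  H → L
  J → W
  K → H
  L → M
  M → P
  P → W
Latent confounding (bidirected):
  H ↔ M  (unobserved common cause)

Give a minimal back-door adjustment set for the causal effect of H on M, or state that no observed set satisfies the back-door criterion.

H→M: no observed back-door set.

desc(H)\{H}={L,M,P,W}; candidates ⊆ {J,K}.
H↔M: latent back-door arc(s) into H.
size 0: {}; under {} H still reaches {K,M,P,W} ∋ M.
size 1: {J}, {K}; under {J} H still reaches {K,M,P,W} ∋ M.
size 2: {J,K}; under {J,K} H still reaches {M,P,W} ∋ M.
H↔M cannot be blocked by any observed set — no back-door set.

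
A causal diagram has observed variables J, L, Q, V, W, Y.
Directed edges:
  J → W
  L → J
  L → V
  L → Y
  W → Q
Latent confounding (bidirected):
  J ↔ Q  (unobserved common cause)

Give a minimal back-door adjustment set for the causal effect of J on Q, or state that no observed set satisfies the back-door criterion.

desc(J)\{J}={Q,W}; candidates ⊆ {L,V,Y}.
J↔Q: latent back-door arc(s) into J.
size 0: {}; under {} J still reaches {L,Q,V,Y} ∋ Q.
size 1: {L}, {V}, {Y}; under {L} J still reaches {Q} ∋ Q.
size 2: {L,V}, {L,Y}, {V,Y}; under {L,V} J still reaches {Q} ∋ Q.
J↔Q cannot be blocked by any observed set — no back-door set.

J→Q: no observed back-door set.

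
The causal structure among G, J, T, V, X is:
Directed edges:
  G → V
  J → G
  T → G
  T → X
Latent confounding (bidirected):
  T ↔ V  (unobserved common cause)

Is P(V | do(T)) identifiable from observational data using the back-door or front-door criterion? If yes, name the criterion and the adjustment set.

P(V|do(T)): frontdoor, adjust for {G}.

desc(T)\{T}={G,V,X}; candidates ⊆ {J}.
T↔V: latent back-door arc(s) into T.
size 0: {}; under {} T still reaches {V} ∋ V.
size 1: {J}; under {J} T still reaches {V} ∋ V.
T↔V cannot be blocked by any observed set — no back-door set.
{G}: (i) intercepts every directed T→V path; (ii) no back-door T→{G}; (iii) {T} blocks every back-door {G}→V. Front-door holds.
P(V|do(T)) = Σ_{G} P(G|T) Σ_{T'} P(V|G,T')P(T').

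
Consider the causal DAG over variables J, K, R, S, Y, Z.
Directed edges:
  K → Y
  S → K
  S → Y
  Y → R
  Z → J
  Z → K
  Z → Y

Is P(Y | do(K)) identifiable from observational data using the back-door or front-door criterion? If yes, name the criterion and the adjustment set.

desc(K)\{K}={R,Y}; candidates ⊆ {J,S,Z}.
size 0: {}; under {} K still reaches {J,R,S,Y,Z} ∋ Y.
size 1: {J}, {S}, {Z}; under {J} K still reaches {R,S,Y,Z} ∋ Y.
{S,Z}: K⊥Y given {S,Z} in G with K→· removed — back-door holds.
P(Y|do(K)) = Σ_{S,Z} P(Y|K,S,Z)·P(S,Z).

P(Y|do(K)): backdoor, adjust for {S, Z}.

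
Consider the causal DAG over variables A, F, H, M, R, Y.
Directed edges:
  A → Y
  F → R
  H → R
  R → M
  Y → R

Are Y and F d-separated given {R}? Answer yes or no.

No — Y and F are d-connected given {R}.

Bayes-Ball from Y | {R} reaches {A,F,H}.
F ∈ reach(Y|{R}) ⇒ Y ⊥̸ F | {R}.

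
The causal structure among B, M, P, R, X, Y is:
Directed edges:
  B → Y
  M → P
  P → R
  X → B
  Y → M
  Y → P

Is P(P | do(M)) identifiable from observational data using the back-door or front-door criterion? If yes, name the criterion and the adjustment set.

desc(M)\{M}={P,R}; candidates ⊆ {B,X,Y}.
size 0: {}; under {} M still reaches {B,P,R,X,Y} ∋ P.
{Y}: M⊥P given {Y} in G with M→· removed — back-door holds.
P(P|do(M)) = Σ_{Y} P(P|M,Y)·P(Y).

P(P|do(M)): backdoor, adjust for {Y}.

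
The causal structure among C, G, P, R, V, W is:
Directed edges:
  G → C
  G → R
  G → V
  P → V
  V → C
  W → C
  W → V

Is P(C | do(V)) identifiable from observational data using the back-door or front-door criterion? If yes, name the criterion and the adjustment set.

P(C|do(V)): backdoor, adjust for {G, W}.

desc(V)\{V}={C}; candidates ⊆ {G,P,R,W}.
size 0: {}; under {} V still reaches {C,G,P,R,W} ∋ C.
size 1: {G}, {P}, {R} …(+1); under {G} V still reaches {C,P,W} ∋ C.
{G,W}: V⊥C given {G,W} in G with V→· removed — back-door holds.
P(C|do(V)) = Σ_{G,W} P(C|V,G,W)·P(G,W).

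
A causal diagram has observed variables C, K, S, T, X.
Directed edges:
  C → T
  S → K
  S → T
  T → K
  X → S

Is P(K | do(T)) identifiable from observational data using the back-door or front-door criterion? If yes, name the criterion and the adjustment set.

P(K|do(T)): backdoor, adjust for {S}.

desc(T)\{T}={K}; candidates ⊆ {C,S,X}.
size 0: {}; under {} T still reaches {C,K,S,X} ∋ K.
{S}: T⊥K given {S} in G with T→· removed — back-door holds.
P(K|do(T)) = Σ_{S} P(K|T,S)·P(S).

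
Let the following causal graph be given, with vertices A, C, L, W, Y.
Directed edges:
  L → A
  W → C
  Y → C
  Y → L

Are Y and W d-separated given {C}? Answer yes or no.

No — Y and W are d-connected given {C}.

Bayes-Ball from Y | {C} reaches {A,L,W}.
W ∈ reach(Y|{C}) ⇒ Y ⊥̸ W | {C}.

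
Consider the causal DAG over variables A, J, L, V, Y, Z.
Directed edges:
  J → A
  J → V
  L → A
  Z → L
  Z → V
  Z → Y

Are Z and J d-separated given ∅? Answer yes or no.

Yes — Z ⊥ J | ∅.

Bayes-Ball from Z | ∅ reaches {A,L,V,Y}.
J ∉ reach(Z|∅) ⇒ Z ⊥ J | ∅.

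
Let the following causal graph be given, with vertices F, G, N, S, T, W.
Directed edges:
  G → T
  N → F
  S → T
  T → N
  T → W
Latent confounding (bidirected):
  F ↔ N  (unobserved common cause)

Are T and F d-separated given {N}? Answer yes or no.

No — T and F are d-connected given {N}.

Bayes-Ball from T | {N} reaches {F,G,S,W}.
F ∈ reach(T|{N}) ⇒ T ⊥̸ F | {N}.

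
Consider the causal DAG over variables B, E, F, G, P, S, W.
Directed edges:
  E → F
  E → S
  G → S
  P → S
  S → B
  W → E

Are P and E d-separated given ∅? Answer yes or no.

Yes — P ⊥ E | ∅.

Bayes-Ball from P | ∅ reaches {B,S}.
E ∉ reach(P|∅) ⇒ P ⊥ E | ∅.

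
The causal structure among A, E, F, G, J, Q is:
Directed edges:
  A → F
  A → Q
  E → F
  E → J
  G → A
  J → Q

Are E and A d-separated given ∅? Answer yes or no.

Bayes-Ball from E | ∅ reaches {F,J,Q}.
A ∉ reach(E|∅) ⇒ E ⊥ A | ∅.

Yes — E ⊥ A | ∅.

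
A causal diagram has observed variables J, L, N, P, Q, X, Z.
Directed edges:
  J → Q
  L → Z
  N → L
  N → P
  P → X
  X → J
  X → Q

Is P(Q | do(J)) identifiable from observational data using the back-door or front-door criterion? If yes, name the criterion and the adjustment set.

P(Q|do(J)): backdoor, adjust for {X}.

desc(J)\{J}={Q}; candidates ⊆ {L,N,P,X,Z}.
size 0: {}; under {} J still reaches {L,N,P,Q,X,Z} ∋ Q.
{X}: J⊥Q given {X} in G with J→· removed — back-door holds.
P(Q|do(J)) = Σ_{X} P(Q|J,X)·P(X).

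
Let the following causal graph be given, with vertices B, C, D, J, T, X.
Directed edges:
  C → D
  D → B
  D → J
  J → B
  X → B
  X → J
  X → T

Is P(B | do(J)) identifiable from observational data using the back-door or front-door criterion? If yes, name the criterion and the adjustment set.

P(B|do(J)): backdoor, adjust for {D, X}.

desc(J)\{J}={B}; candidates ⊆ {C,D,T,X}.
size 0: {}; under {} J still reaches {B,C,D,T,X} ∋ B.
size 1: {C}, {D}, {T} …(+1); under {C} J still reaches {B,D,T,X} ∋ B.
{D,X}: J⊥B given {D,X} in G with J→· removed — back-door holds.
P(B|do(J)) = Σ_{D,X} P(B|J,D,X)·P(D,X).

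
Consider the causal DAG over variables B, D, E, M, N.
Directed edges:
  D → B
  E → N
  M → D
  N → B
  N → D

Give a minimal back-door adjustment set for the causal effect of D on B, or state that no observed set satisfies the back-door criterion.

D→B: minimal back-door set {N}.

desc(D)\{D}={B}; candidates ⊆ {E,M,N}.
size 0: {}; under {} D still reaches {B,E,M,N} ∋ B.
{N}: D⊥B given {N} in G with D→· removed — back-door holds.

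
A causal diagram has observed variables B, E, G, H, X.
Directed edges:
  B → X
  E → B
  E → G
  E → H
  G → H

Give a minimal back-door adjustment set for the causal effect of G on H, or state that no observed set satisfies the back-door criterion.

desc(G)\{G}={H}; candidates ⊆ {B,E,X}.
size 0: {}; under {} G still reaches {B,E,H,X} ∋ H.
{E}: G⊥H given {E} in G with G→· removed — back-door holds.

G→H: minimal back-door set {E}.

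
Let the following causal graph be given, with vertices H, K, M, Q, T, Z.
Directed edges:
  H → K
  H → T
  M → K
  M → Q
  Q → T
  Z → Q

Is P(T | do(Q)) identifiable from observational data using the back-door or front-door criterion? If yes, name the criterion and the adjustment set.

desc(Q)\{Q}={T}; candidates ⊆ {H,K,M,Z}.
∅: Q⊥T given ∅ in G with Q→· removed — back-door holds.
P(T|do(Q)) = P(T|Q) — no adjustment needed.

P(T|do(Q)): backdoor, adjust for ∅.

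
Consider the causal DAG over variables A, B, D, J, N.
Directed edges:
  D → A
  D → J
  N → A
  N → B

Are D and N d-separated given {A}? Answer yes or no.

No — D and N are d-connected given {A}.

Bayes-Ball from D | {A} reaches {B,J,N}.
N ∈ reach(D|{A}) ⇒ D ⊥̸ N | {A}.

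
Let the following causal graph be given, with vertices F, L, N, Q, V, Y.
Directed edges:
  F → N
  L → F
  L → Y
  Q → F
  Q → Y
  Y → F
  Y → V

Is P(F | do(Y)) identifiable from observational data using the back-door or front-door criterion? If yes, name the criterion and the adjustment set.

desc(Y)\{Y}={F,N,V}; candidates ⊆ {L,Q}.
size 0: {}; under {} Y still reaches {F,L,N,Q} ∋ F.
size 1: {L}, {Q}; under {L} Y still reaches {F,N,Q} ∋ F.
{L,Q}: Y⊥F given {L,Q} in G with Y→· removed — back-door holds.
P(F|do(Y)) = Σ_{L,Q} P(F|Y,L,Q)·P(L,Q).

P(F|do(Y)): backdoor, adjust for {L, Q}.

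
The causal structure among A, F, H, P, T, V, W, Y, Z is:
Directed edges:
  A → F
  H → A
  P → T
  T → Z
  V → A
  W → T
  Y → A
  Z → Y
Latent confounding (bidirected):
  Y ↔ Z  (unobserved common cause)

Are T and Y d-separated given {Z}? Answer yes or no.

No — T and Y are d-connected given {Z}.

Bayes-Ball from T | {Z} reaches {A,F,P,W,Y}.
Y ∈ reach(T|{Z}) ⇒ T ⊥̸ Y | {Z}.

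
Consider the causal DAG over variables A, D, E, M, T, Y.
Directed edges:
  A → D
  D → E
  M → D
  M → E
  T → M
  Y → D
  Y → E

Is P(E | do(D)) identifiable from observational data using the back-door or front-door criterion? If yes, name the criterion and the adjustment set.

desc(D)\{D}={E}; candidates ⊆ {A,M,T,Y}.
size 0: {}; under {} D still reaches {A,E,M,T,Y} ∋ E.
size 1: {A}, {M}, {T} …(+1); under {A} D still reaches {E,M,T,Y} ∋ E.
{M,Y}: D⊥E given {M,Y} in G with D→· removed — back-door holds.
P(E|do(D)) = Σ_{M,Y} P(E|D,M,Y)·P(M,Y).

P(E|do(D)): backdoor, adjust for {M, Y}.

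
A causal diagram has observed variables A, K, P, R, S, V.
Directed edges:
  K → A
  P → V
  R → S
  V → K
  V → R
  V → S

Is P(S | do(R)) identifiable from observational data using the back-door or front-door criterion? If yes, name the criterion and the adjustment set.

desc(R)\{R}={S}; candidates ⊆ {A,K,P,V}.
size 0: {}; under {} R still reaches {A,K,P,S,V} ∋ S.
{V}: R⊥S given {V} in G with R→· removed — back-door holds.
P(S|do(R)) = Σ_{V} P(S|R,V)·P(V).

P(S|do(R)): backdoor, adjust for {V}.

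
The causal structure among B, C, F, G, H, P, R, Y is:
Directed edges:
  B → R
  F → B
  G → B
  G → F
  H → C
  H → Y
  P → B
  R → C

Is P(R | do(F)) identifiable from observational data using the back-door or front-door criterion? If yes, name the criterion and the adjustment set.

P(R|do(F)): backdoor, adjust for {G}.

desc(F)\{F}={B,C,R}; candidates ⊆ {G,H,P,Y}.
size 0: {}; under {} F still reaches {B,C,G,R} ∋ R.
{G}: F⊥R given {G} in G with F→· removed — back-door holds.
P(R|do(F)) = Σ_{G} P(R|F,G)·P(G).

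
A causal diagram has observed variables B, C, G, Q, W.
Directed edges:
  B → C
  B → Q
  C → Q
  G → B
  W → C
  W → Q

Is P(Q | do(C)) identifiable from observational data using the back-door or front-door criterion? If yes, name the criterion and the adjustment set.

desc(C)\{C}={Q}; candidates ⊆ {B,G,W}.
size 0: {}; under {} C still reaches {B,G,Q,W} ∋ Q.
size 1: {B}, {G}, {W}; under {B} C still reaches {Q,W} ∋ Q.
{B,W}: C⊥Q given {B,W} in G with C→· removed — back-door holds.
P(Q|do(C)) = Σ_{B,W} P(Q|C,B,W)·P(B,W).

P(Q|do(C)): backdoor, adjust for {B, W}.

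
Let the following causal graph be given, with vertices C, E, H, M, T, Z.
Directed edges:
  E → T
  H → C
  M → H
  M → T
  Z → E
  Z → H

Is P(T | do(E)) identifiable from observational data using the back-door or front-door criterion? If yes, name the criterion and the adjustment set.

P(T|do(E)): backdoor, adjust for ∅.

desc(E)\{E}={T}; candidates ⊆ {C,H,M,Z}.
∅: E⊥T given ∅ in G with E→· removed — back-door holds.
P(T|do(E)) = P(T|E) — no adjustment needed.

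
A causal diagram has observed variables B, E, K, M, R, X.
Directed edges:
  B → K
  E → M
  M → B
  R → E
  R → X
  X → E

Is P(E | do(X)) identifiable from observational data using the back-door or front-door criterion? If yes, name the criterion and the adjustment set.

desc(X)\{X}={B,E,K,M}; candidates ⊆ {R}.
size 0: {}; under {} X still reaches {B,E,K,M,R} ∋ E.
{R}: X⊥E given {R} in G with X→· removed — back-door holds.
P(E|do(X)) = Σ_{R} P(E|X,R)·P(R).

P(E|do(X)): backdoor, adjust for {R}.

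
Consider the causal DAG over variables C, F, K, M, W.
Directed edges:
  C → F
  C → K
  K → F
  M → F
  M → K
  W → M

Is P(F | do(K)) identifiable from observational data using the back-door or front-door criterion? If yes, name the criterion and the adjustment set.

desc(K)\{K}={F}; candidates ⊆ {C,M,W}.
size 0: {}; under {} K still reaches {C,F,M,W} ∋ F.
size 1: {C}, {M}, {W}; under {C} K still reaches {F,M,W} ∋ F.
{C,M}: K⊥F given {C,M} in G with K→· removed — back-door holds.
P(F|do(K)) = Σ_{C,M} P(F|K,C,M)·P(C,M).

P(F|do(K)): backdoor, adjust for {C, M}.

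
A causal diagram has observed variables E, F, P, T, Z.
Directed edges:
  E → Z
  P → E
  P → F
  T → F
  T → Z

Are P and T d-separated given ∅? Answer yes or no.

Yes — P ⊥ T | ∅.

Bayes-Ball from P | ∅ reaches {E,F,Z}.
T ∉ reach(P|∅) ⇒ P ⊥ T | ∅.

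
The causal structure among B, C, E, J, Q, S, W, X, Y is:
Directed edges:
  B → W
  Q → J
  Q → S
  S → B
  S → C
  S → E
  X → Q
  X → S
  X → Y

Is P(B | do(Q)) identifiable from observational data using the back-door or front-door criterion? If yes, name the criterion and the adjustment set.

P(B|do(Q)): backdoor, adjust for {X}.

desc(Q)\{Q}={B,C,E,J,S,W}; candidates ⊆ {X,Y}.
size 0: {}; under {} Q still reaches {B,C,E,S,W,X,Y} ∋ B.
{X}: Q⊥B given {X} in G with Q→· removed — back-door holds.
P(B|do(Q)) = Σ_{X} P(B|Q,X)·P(X).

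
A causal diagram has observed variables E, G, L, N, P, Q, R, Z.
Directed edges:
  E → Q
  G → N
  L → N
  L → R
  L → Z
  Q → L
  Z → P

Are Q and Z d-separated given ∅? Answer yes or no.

Bayes-Ball from Q | ∅ reaches {E,L,N,P,R,Z}.
Z ∈ reach(Q|∅) ⇒ Q ⊥̸ Z | ∅.

No — Q and Z are d-connected given ∅.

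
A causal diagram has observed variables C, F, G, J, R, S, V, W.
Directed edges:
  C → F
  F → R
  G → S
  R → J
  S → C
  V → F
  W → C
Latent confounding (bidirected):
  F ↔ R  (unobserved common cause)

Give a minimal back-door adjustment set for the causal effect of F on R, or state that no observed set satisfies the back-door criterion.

F→R: no observed back-door set.

desc(F)\{F}={J,R}; candidates ⊆ {C,G,S,V,W}.
F↔R: latent back-door arc(s) into F.
size 0: {}; under {} F still reaches {C,G,J,R,S,V,W} ∋ R.
size 1: {C}, {G}, {S} …(+2); under {C} F still reaches {J,R,V} ∋ R.
size 2: {C,G}, {C,S}, {C,V} …(+7); under {C,G} F still reaches {J,R,V} ∋ R.
F↔R cannot be blocked by any observed set — no back-door set.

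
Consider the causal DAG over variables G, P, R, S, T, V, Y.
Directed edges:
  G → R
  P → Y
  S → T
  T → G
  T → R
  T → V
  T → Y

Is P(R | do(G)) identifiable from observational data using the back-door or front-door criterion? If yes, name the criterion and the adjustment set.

P(R|do(G)): backdoor, adjust for {T}.

desc(G)\{G}={R}; candidates ⊆ {P,S,T,V,Y}.
size 0: {}; under {} G still reaches {R,S,T,V,Y} ∋ R.
{T}: G⊥R given {T} in G with G→· removed — back-door holds.
P(R|do(G)) = Σ_{T} P(R|G,T)·P(T).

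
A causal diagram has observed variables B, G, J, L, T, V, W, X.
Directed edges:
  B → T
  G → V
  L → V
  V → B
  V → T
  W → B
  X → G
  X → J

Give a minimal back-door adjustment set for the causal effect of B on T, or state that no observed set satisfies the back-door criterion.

B→T: minimal back-door set {V}.

desc(B)\{B}={T}; candidates ⊆ {G,J,L,V,W,X}.
size 0: {}; under {} B still reaches {G,J,L,T,V,W,X} ∋ T.
{V}: B⊥T given {V} in G with B→· removed — back-door holds.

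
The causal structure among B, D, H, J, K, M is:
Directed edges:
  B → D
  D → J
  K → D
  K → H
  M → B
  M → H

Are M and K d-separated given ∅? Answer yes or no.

Yes — M ⊥ K | ∅.

Bayes-Ball from M | ∅ reaches {B,D,H,J}.
K ∉ reach(M|∅) ⇒ M ⊥ K | ∅.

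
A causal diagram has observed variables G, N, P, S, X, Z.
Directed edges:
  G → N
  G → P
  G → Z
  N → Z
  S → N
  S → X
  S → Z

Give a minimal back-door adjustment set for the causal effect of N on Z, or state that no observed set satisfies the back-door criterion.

N→Z: minimal back-door set {G, S}.

desc(N)\{N}={Z}; candidates ⊆ {G,P,S,X}.
size 0: {}; under {} N still reaches {G,P,S,X,Z} ∋ Z.
size 1: {G}, {P}, {S} …(+1); under {G} N still reaches {S,X,Z} ∋ Z.
{G,S}: N⊥Z given {G,S} in G with N→· removed — back-door holds.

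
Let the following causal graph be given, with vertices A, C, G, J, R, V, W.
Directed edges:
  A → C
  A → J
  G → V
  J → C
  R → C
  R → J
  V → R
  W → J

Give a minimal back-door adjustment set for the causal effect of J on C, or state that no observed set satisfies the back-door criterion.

desc(J)\{J}={C}; candidates ⊆ {A,G,R,V,W}.
size 0: {}; under {} J still reaches {A,C,G,R,V,W} ∋ C.
size 1: {A}, {G}, {R} …(+2); under {A} J still reaches {C,G,R,V,W} ∋ C.
{A,R}: J⊥C given {A,R} in G with J→· removed — back-door holds.

J→C: minimal back-door set {A, R}.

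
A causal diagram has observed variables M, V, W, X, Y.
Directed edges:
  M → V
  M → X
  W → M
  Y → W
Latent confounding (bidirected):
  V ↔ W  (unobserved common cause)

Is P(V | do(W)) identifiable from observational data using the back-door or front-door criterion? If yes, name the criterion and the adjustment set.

P(V|do(W)): frontdoor, adjust for {M}.

desc(W)\{W}={M,V,X}; candidates ⊆ {Y}.
W↔V: latent back-door arc(s) into W.
size 0: {}; under {} W still reaches {V,Y} ∋ V.
size 1: {Y}; under {Y} W still reaches {V} ∋ V.
W↔V cannot be blocked by any observed set — no back-door set.
{M}: (i) intercepts every directed W→V path; (ii) no back-door W→{M}; (iii) {W} blocks every back-door {M}→V. Front-door holds.
P(V|do(W)) = Σ_{M} P(M|W) Σ_{W'} P(V|M,W')P(W').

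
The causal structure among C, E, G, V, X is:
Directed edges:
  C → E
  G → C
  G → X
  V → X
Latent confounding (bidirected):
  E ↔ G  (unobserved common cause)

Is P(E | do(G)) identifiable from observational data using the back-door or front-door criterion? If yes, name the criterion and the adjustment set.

desc(G)\{G}={C,E,X}; candidates ⊆ {V}.
G↔E: latent back-door arc(s) into G.
size 0: {}; under {} G still reaches {E} ∋ E.
size 1: {V}; under {V} G still reaches {E} ∋ E.
G↔E cannot be blocked by any observed set — no back-door set.
{C}: (i) intercepts every directed G→E path; (ii) no back-door G→{C}; (iii) {G} blocks every back-door {C}→E. Front-door holds.
P(E|do(G)) = Σ_{C} P(C|G) Σ_{G'} P(E|C,G')P(G').

P(E|do(G)): frontdoor, adjust for {C}.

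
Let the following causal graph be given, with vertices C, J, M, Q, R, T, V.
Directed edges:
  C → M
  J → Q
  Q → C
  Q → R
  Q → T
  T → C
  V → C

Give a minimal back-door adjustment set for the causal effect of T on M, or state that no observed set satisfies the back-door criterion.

desc(T)\{T}={C,M}; candidates ⊆ {J,Q,R,V}.
size 0: {}; under {} T still reaches {C,J,M,Q,R} ∋ M.
{Q}: T⊥M given {Q} in G with T→· removed — back-door holds.

T→M: minimal back-door set {Q}.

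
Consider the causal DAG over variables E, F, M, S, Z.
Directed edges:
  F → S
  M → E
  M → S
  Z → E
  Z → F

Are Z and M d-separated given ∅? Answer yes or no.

Bayes-Ball from Z | ∅ reaches {E,F,S}.
M ∉ reach(Z|∅) ⇒ Z ⊥ M | ∅.

Yes — Z ⊥ M | ∅.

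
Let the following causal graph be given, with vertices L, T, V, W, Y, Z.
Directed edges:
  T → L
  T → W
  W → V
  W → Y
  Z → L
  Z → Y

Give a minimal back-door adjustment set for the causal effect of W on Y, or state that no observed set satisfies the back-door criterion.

desc(W)\{W}={V,Y}; candidates ⊆ {L,T,Z}.
∅: W⊥Y given ∅ in G with W→· removed — back-door holds.

W→Y: minimal back-door set ∅.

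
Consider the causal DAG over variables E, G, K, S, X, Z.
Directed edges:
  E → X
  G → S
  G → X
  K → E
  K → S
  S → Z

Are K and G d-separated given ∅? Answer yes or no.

Yes — K ⊥ G | ∅.

Bayes-Ball from K | ∅ reaches {E,S,X,Z}.
G ∉ reach(K|∅) ⇒ K ⊥ G | ∅.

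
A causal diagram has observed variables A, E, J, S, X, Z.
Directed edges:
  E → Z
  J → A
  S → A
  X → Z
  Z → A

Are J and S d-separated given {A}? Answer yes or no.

No — J and S are d-connected given {A}.

Bayes-Ball from J | {A} reaches {E,S,X,Z}.
S ∈ reach(J|{A}) ⇒ J ⊥̸ S | {A}.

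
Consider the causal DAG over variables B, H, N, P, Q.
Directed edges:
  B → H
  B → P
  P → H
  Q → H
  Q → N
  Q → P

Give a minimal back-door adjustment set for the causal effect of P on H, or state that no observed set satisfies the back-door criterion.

P→H: minimal back-door set {B, Q}.

desc(P)\{P}={H}; candidates ⊆ {B,N,Q}.
size 0: {}; under {} P still reaches {B,H,N,Q} ∋ H.
size 1: {B}, {N}, {Q}; under {B} P still reaches {H,N,Q} ∋ H.
{B,Q}: P⊥H given {B,Q} in G with P→· removed — back-door holds.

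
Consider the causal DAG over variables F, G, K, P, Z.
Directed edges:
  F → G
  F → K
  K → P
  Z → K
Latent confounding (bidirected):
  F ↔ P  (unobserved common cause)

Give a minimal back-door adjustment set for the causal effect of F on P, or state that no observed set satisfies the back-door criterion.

F→P: no observed back-door set.

desc(F)\{F}={G,K,P}; candidates ⊆ {Z}.
F↔P: latent back-door arc(s) into F.
size 0: {}; under {} F still reaches {P} ∋ P.
size 1: {Z}; under {Z} F still reaches {P} ∋ P.
F↔P cannot be blocked by any observed set — no back-door set.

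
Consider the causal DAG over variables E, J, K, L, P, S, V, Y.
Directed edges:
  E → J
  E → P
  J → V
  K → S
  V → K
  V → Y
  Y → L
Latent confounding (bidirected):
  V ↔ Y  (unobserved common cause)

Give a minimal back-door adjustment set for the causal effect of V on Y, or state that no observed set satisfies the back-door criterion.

desc(V)\{V}={K,L,S,Y}; candidates ⊆ {E,J,P}.
V↔Y: latent back-door arc(s) into V.
size 0: {}; under {} V still reaches {E,J,L,P,Y} ∋ Y.
size 1: {E}, {J}, {P}; under {E} V still reaches {J,L,Y} ∋ Y.
size 2: {E,J}, {E,P}, {J,P}; under {E,J} V still reaches {L,Y} ∋ Y.
V↔Y cannot be blocked by any observed set — no back-door set.

V→Y: no observed back-door set.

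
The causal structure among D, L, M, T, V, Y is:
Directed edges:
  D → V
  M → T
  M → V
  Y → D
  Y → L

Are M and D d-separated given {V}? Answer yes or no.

Bayes-Ball from M | {V} reaches {D,L,T,Y}.
D ∈ reach(M|{V}) ⇒ M ⊥̸ D | {V}.

No — M and D are d-connected given {V}.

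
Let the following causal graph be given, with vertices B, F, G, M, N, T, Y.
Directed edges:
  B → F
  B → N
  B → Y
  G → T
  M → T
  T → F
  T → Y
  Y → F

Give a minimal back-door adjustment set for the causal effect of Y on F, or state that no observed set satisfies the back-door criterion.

desc(Y)\{Y}={F}; candidates ⊆ {B,G,M,N,T}.
size 0: {}; under {} Y still reaches {B,F,G,M,N,T} ∋ F.
size 1: {B}, {G}, {M} …(+2); under {B} Y still reaches {F,G,M,T} ∋ F.
{B,T}: Y⊥F given {B,T} in G with Y→· removed — back-door holds.

Y→F: minimal back-door set {B, T}.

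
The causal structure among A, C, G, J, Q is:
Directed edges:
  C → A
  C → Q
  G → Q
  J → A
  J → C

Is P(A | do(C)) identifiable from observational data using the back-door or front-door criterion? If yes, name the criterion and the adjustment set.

desc(C)\{C}={A,Q}; candidates ⊆ {G,J}.
size 0: {}; under {} C still reaches {A,J} ∋ A.
{J}: C⊥A given {J} in G with C→· removed — back-door holds.
P(A|do(C)) = Σ_{J} P(A|C,J)·P(J).

P(A|do(C)): backdoor, adjust for {J}.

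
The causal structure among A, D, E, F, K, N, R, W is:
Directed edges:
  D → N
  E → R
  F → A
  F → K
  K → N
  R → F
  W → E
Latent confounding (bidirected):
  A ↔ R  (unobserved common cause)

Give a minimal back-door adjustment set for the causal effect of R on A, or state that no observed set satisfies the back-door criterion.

R→A: no observed back-door set.

desc(R)\{R}={A,F,K,N}; candidates ⊆ {D,E,W}.
R↔A: latent back-door arc(s) into R.
size 0: {}; under {} R still reaches {A,E,W} ∋ A.
size 1: {D}, {E}, {W}; under {D} R still reaches {A,E,W} ∋ A.
size 2: {D,E}, {D,W}, {E,W}; under {D,E} R still reaches {A} ∋ A.
R↔A cannot be blocked by any observed set — no back-door set.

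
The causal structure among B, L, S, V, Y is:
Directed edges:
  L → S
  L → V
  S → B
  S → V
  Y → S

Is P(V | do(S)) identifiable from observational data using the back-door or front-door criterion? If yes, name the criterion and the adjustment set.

P(V|do(S)): backdoor, adjust for {L}.

desc(S)\{S}={B,V}; candidates ⊆ {L,Y}.
size 0: {}; under {} S still reaches {L,V,Y} ∋ V.
{L}: S⊥V given {L} in G with S→· removed — back-door holds.
P(V|do(S)) = Σ_{L} P(V|S,L)·P(L).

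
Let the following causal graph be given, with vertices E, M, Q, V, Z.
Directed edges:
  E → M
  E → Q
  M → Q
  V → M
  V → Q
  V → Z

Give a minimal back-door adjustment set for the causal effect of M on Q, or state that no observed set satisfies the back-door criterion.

desc(M)\{M}={Q}; candidates ⊆ {E,V,Z}.
size 0: {}; under {} M still reaches {E,Q,V,Z} ∋ Q.
size 1: {E}, {V}, {Z}; under {E} M still reaches {Q,V,Z} ∋ Q.
{E,V}: M⊥Q given {E,V} in G with M→· removed — back-door holds.

M→Q: minimal back-door set {E, V}.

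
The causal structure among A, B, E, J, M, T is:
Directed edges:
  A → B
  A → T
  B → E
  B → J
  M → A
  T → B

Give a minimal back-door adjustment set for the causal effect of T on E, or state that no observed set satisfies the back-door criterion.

desc(T)\{T}={B,E,J}; candidates ⊆ {A,M}.
size 0: {}; under {} T still reaches {A,B,E,J,M} ∋ E.
{A}: T⊥E given {A} in G with T→· removed — back-door holds.

T→E: minimal back-door set {A}.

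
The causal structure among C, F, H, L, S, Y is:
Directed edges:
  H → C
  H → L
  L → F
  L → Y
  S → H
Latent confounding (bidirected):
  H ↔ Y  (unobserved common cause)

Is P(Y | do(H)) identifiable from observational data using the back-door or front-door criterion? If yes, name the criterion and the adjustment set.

desc(H)\{H}={C,F,L,Y}; candidates ⊆ {S}.
H↔Y: latent back-door arc(s) into H.
size 0: {}; under {} H still reaches {S,Y} ∋ Y.
size 1: {S}; under {S} H still reaches {Y} ∋ Y.
H↔Y cannot be blocked by any observed set — no back-door set.
{L}: (i) intercepts every directed H→Y path; (ii) no back-door H→{L}; (iii) {H} blocks every back-door {L}→Y. Front-door holds.
P(Y|do(H)) = Σ_{L} P(L|H) Σ_{H'} P(Y|L,H')P(H').

P(Y|do(H)): frontdoor, adjust for {L}.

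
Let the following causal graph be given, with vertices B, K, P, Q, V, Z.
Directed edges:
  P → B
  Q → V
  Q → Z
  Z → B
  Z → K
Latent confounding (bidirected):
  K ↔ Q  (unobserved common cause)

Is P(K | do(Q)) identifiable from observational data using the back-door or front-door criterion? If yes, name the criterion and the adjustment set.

P(K|do(Q)): frontdoor, adjust for {Z}.

desc(Q)\{Q}={B,K,V,Z}; candidates ⊆ {P}.
Q↔K: latent back-door arc(s) into Q.
size 0: {}; under {} Q still reaches {K} ∋ K.
size 1: {P}; under {P} Q still reaches {K} ∋ K.
Q↔K cannot be blocked by any observed set — no back-door set.
{Z}: (i) intercepts every directed Q→K path; (ii) no back-door Q→{Z}; (iii) {Q} blocks every back-door {Z}→K. Front-door holds.
P(K|do(Q)) = Σ_{Z} P(Z|Q) Σ_{Q'} P(K|Z,Q')P(Q').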